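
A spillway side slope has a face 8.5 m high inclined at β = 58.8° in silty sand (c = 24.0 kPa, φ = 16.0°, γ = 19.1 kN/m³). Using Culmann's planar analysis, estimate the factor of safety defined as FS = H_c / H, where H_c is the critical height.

H_c = (4c/γ) · sinβ cosφ / [1 − cos(β − φ)]
    = (4·24.0/19.1) · sin58.8°·cos16.0° / [1 − cos42.8°]
    = 5.026 · 0.8222 / 0.2663 = 15.52 m
FS = H_c / H = 15.52 / 8.5 = 1.826

FS = 1.83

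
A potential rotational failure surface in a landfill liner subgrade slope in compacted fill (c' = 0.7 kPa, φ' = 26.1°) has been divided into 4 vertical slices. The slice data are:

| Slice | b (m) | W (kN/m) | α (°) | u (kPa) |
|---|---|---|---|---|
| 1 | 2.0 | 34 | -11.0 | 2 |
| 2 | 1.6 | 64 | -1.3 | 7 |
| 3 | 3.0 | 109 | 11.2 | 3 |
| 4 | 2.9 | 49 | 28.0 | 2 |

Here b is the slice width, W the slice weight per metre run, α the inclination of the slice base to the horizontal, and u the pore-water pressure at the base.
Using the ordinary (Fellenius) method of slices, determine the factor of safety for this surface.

FS = 3.12

Ordinary method of slices: FS = Σ[c'·Δl_i + (W_i cosα_i − u_i·Δl_i)·tanφ'] / Σ W_i sinα_i, with Δl_i = b_i / cosα_i.
Slice 1: Δl = 2.0/cos(-11.0°) = 2.037 m; N'_1 = 34·cos(-11.0°) − 2·2.037 = 29.3; c'Δl = 1.43; W sinα = -6.5
Slice 2: Δl = 1.6/cos(-1.3°) = 1.600 m; N'_2 = 64·cos(-1.3°) − 7·1.600 = 52.8; c'Δl = 1.12; W sinα = -1.5
Slice 3: Δl = 3.0/cos11.2° = 3.058 m; N'_3 = 109·cos11.2° − 3·3.058 = 97.7; c'Δl = 2.14; W sinα = 21.2
Slice 4: Δl = 2.9/cos28.0° = 3.284 m; N'_4 = 49·cos28.0° − 2·3.284 = 36.7; c'Δl = 2.30; W sinα = 23.0
Σc'Δl = 7.0 kN/m; ΣN' = 216.5 kN/m; ΣW sinα = 36.2 kN/m
Resisting = 7.0 + 216.5·tan26.1° = 7.0 + 106.1 = 113.1 kN/m
FS = 113.1 / 36.2 = 3.120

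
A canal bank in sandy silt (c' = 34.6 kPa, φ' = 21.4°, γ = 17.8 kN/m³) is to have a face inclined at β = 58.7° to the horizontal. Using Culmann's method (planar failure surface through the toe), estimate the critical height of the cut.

Culmann's analysis gives the critical failure plane at α_cr = (β + φ')/2 = (58.7 + 21.4)/2 = 40.0°, and the critical height
H_c = (4c'/γ) · sinβ cosφ' / [1 − cos(β − φ')]
    = (4·34.6/17.8) · sin58.7°·cos21.4° / [1 − cos(37.3°)]
    = 7.775 · 0.8545·0.9311 / [1 − 0.7955]
    = 7.775 · 0.7955 / 0.2045
    = 30.24 m

H_c = 30.24 m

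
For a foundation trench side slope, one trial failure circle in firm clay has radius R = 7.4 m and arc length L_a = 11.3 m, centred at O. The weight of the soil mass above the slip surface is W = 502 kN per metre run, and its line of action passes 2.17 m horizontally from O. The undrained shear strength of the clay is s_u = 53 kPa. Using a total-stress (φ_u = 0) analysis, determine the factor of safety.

Taking moments about the centre O, the resisting moment is provided by the undrained shear strength acting along the arc:
M_R = s_u·L_a·R = 53·11.30·7.4 = 4431.9 kN·m/m
M_D = W·d = 502·2.17 = 1089.3 kN·m/m
FS = M_R / M_D = 4431.9 / 1089.3 = 4.068

FS = 4.07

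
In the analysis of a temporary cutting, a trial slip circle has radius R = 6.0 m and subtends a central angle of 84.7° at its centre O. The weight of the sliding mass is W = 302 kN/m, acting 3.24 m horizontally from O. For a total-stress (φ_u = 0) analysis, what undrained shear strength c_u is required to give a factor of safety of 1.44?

c_u = 26.5 kPa

FS = c_u·L_a·R / (W·d), so c_u = FS·W·d / (L_a·R).
Arc length L_a = R·θ = 6.0·(84.7°·π/180) = 6.0·1.4783 = 8.87 m
c_u = 1.44·302·3.24 / (8.87·6.0) = 1409.0 / 53.22 = 26.48 kPa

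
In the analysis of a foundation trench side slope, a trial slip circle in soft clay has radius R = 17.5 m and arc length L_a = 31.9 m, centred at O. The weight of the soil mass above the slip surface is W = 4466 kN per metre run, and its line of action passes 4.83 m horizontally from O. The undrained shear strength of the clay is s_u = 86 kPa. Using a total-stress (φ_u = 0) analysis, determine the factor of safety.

Taking moments about the centre O, the resisting moment is provided by the undrained shear strength acting along the arc:
M_R = s_u·L_a·R = 86·31.90·17.5 = 48009.5 kN·m/m
M_D = W·d = 4466·4.83 = 21570.8 kN·m/m
FS = M_R / M_D = 48009.5 / 21570.8 = 2.226

FS = 2.23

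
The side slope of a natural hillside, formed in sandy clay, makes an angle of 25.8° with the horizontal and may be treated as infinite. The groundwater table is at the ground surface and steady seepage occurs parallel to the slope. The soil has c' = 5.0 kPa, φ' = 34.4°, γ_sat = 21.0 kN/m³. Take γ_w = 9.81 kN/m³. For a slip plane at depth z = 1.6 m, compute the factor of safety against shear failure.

With seepage parallel to the slope and the water table at the surface, the effective normal stress on the slip plane uses the buoyant unit weight γ' = γ_sat − γ_w while the driving shear stress uses γ_sat:
FS = [c' + γ' z cos²β tanφ'] / [γ_sat z sinβ cosβ]
γ' = 21.0 − 9.81 = 11.19 kN/m³
Numerator = 5.0 + 11.19·1.6·cos²25.8°·tan34.4° = 5.0 + 11.19·1.6·0.8106·0.6847 = 14.937 kPa
Denominator = 21.0·1.6·sin25.8°·cos25.8° = 21.0·1.6·0.4352·0.9003 = 13.166 kPa
FS = 14.937 / 13.166 = 1.135

FS = 1.13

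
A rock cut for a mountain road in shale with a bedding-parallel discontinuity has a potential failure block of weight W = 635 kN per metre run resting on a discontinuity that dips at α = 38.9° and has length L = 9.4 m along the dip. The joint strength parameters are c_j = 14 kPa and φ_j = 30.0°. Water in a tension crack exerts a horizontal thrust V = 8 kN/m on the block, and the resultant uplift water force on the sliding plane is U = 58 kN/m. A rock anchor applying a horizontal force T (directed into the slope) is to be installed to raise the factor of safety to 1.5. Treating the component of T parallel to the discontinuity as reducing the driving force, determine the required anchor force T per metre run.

Resolving forces along and normal to the sliding plane, with the horizontal anchor force T adding T·sinα to the effective normal force and T·cosα acting up the plane against the driving force:
FS = [c_jL + (W cosα − U − V sinα + T sinα) tanφ_j] / [W sinα + V cosα − T cosα]
Without the anchor: N' = 431.2 kN/m, driving T_d = 405.0 kN/m, resisting R = 14·9.4 + 431.2·tan30.0° = 380.5 kN/m, FS = 0.94.
Setting FS = 1.5 and solving for T:
1.5·(405.0 − T cos38.9°) = 380.5 + T sin38.9°·tan30.0°
T·(sin38.9°·tan30.0° + 1.5·cos38.9°) = 1.5·405.0 − 380.5
T·(0.6280·0.5774 + 1.5·0.7782) = 607.5 − 380.5 = 226.9
T·1.5299 = 226.9
T = 148.3 kN/m

T = 148 kN/m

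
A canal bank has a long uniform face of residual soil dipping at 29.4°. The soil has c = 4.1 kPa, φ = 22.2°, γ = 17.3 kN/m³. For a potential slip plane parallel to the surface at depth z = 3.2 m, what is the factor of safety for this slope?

For an infinite slope with a slip plane parallel to the surface (no pore pressure): FS = [c + γz cos²β tanφ] / [γz sinβ cosβ].
γz = 17.3·3.2 = 55.36 kN/m²
Numerator = 4.1 + 55.36·cos²29.4°·tan22.2° = 4.1 + 55.36·0.7590·0.4081 = 21.248 kPa
Denominator = 55.36·sin29.4°·cos29.4° = 55.36·0.4909·0.8712 = 23.676 kPa
FS = 21.248 / 23.676 = 0.897

FS = 0.90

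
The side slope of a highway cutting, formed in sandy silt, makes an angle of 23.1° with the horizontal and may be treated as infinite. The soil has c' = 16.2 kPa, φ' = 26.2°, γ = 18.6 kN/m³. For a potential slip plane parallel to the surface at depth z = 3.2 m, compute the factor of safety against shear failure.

FS = 1.91

For an infinite slope with a slip plane parallel to the surface (no pore pressure): FS = [c' + γz cos²β tanφ'] / [γz sinβ cosβ].
γz = 18.6·3.2 = 59.52 kN/m²
Numerator = 16.2 + 59.52·cos²23.1°·tan26.2° = 16.2 + 59.52·0.8461·0.4921 = 40.979 kPa
Denominator = 59.52·sin23.1°·cos23.1° = 59.52·0.3923·0.9198 = 21.480 kPa
FS = 40.979 / 21.480 = 1.908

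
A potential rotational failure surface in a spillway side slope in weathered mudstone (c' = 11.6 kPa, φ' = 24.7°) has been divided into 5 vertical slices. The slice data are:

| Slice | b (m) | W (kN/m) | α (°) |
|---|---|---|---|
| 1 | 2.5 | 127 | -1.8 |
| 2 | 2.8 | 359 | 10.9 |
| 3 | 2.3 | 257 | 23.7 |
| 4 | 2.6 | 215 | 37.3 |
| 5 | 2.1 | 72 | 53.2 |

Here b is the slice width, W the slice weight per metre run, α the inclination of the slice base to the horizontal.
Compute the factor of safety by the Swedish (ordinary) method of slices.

Ordinary method of slices: FS = Σ[c'·Δl_i + (W_i cosα_i)·tanφ'] / Σ W_i sinα_i, with Δl_i = b_i / cosα_i.
Slice 1: Δl = 2.5/cos(-1.8°) = 2.501 m; N'_1 = 127·cos(-1.8°) = 126.9; c'Δl = 29.01; W sinα = -4.0
Slice 2: Δl = 2.8/cos10.9° = 2.851 m; N'_2 = 359·cos10.9° = 352.5; c'Δl = 33.08; W sinα = 67.9
Slice 3: Δl = 2.3/cos23.7° = 2.512 m; N'_3 = 257·cos23.7° = 235.3; c'Δl = 29.14; W sinα = 103.3
Slice 4: Δl = 2.6/cos37.3° = 3.268 m; N'_4 = 215·cos37.3° = 171.0; c'Δl = 37.91; W sinα = 130.3
Slice 5: Δl = 2.1/cos53.2° = 3.506 m; N'_5 = 72·cos53.2° = 43.1; c'Δl = 40.67; W sinα = 57.7
Σc'Δl = 169.8 kN/m; ΣN' = 928.9 kN/m; ΣW sinα = 355.1 kN/m
Resisting = 169.8 + 928.9·tan24.7° = 169.8 + 427.3 = 597.1 kN/m
FS = 597.1 / 355.1 = 1.681

FS = 1.68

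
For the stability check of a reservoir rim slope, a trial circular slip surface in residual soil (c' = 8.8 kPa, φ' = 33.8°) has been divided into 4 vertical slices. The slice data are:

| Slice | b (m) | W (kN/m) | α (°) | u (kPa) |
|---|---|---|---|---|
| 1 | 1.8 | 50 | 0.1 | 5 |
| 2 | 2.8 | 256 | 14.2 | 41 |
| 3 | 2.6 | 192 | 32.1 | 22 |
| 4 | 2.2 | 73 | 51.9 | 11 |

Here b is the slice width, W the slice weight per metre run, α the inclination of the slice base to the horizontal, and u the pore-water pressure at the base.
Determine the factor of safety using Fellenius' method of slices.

FS = 1.27

Ordinary method of slices: FS = Σ[c'·Δl_i + (W_i cosα_i − u_i·Δl_i)·tanφ'] / Σ W_i sinα_i, with Δl_i = b_i / cosα_i.
Slice 1: Δl = 1.8/cos0.1° = 1.800 m; N'_1 = 50·cos0.1° − 5·1.800 = 41.0; c'Δl = 15.84; W sinα = 0.1
Slice 2: Δl = 2.8/cos14.2° = 2.888 m; N'_2 = 256·cos14.2° − 41·2.888 = 129.8; c'Δl = 25.42; W sinα = 62.8
Slice 3: Δl = 2.6/cos32.1° = 3.069 m; N'_3 = 192·cos32.1° − 22·3.069 = 95.1; c'Δl = 27.01; W sinα = 102.0
Slice 4: Δl = 2.2/cos51.9° = 3.565 m; N'_4 = 73·cos51.9° − 11·3.565 = 5.8; c'Δl = 31.38; W sinα = 57.4
Σc'Δl = 99.6 kN/m; ΣN' = 271.7 kN/m; ΣW sinα = 222.4 kN/m
Resisting = 99.6 + 271.7·tan33.8° = 99.6 + 181.9 = 281.5 kN/m
FS = 281.5 / 222.4 = 1.266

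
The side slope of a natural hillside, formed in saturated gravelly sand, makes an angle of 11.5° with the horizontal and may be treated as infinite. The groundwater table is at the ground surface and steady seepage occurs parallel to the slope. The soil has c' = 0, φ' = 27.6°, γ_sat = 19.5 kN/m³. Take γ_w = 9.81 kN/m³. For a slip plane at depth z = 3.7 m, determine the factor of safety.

FS = 1.28

With seepage parallel to the slope and the water table at the surface, the effective normal stress on the slip plane uses the buoyant unit weight γ' = γ_sat − γ_w while the driving shear stress uses γ_sat:
FS = [c' + γ' z cos²β tanφ'] / [γ_sat z sinβ cosβ]
(For c' = 0 this reduces to FS = (γ'/γ_sat)·tanφ'/tanβ.)
γ' = 19.5 − 9.81 = 9.69 kN/m³
Numerator = 0.0 + 9.69·3.7·cos²11.5°·tan27.6° = 0.0 + 9.69·3.7·0.9603·0.5228 = 17.998 kPa
Denominator = 19.5·3.7·sin11.5°·cos11.5° = 19.5·3.7·0.1994·0.9799 = 14.096 kPa
FS = 17.998 / 14.096 = 1.277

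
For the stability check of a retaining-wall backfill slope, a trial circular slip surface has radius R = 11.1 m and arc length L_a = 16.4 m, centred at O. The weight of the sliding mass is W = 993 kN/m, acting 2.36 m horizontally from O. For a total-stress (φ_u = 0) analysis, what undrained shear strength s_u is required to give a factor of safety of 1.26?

s_u = 16.2 kPa

FS = s_u·L_a·R / (W·d), so s_u = FS·W·d / (L_a·R).
s_u = 1.26·993·2.36 / (16.40·11.1) = 2952.8 / 182.04 = 16.22 kPa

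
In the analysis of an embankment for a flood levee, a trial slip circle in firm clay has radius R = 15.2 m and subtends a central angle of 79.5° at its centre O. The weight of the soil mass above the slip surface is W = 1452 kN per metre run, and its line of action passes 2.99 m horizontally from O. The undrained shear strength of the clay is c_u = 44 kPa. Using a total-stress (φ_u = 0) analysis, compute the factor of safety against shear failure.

FS = 3.25

Taking moments about the centre O, the resisting moment is provided by the undrained shear strength acting along the arc:
Arc length L_a = R·θ = 15.2·(79.5°·π/180) = 15.2·1.3875 = 21.09 m
M_R = c_u·L_a·R = 44·21.09·15.2 = 14105.4 kN·m/m
M_D = W·d = 1452·2.99 = 4341.5 kN·m/m
FS = M_R / M_D = 14105.4 / 4341.5 = 3.249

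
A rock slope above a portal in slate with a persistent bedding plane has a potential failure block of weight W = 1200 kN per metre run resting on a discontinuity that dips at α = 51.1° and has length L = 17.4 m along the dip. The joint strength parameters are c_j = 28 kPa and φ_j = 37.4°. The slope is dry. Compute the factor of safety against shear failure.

FS = 1.14

Resolving the block weight along and normal to the plane and applying the Mohr–Coulomb strength on the joint:
N' = W cosα = 1200·cos51.1° = 753.6 kN/m
Driving force T = W sinα = 1200·sin51.1° = 933.9 kN/m
Resisting force R = c_j·L + N'·tanφ_j = 28·17.4 + 753.6·tan37.4° = 487.2 + 576.1 = 1063.3 kN/m
FS = R / T = 1063.3 / 933.9 = 1.139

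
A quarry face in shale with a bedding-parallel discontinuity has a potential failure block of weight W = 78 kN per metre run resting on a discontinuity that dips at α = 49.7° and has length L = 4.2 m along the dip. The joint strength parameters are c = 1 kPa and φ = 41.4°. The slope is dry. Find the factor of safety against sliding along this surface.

FS = 0.82

Resolving the block weight along and normal to the plane and applying the Mohr–Coulomb strength on the joint:
N' = W cosα = 78·cos49.7° = 50.4 kN/m
Driving force T = W sinα = 78·sin49.7° = 59.5 kN/m
Resisting force R = c·L + N'·tanφ = 1·4.2 + 50.4·tan41.4° = 4.2 + 44.5 = 48.7 kN/m
FS = R / T = 48.7 / 59.5 = 0.818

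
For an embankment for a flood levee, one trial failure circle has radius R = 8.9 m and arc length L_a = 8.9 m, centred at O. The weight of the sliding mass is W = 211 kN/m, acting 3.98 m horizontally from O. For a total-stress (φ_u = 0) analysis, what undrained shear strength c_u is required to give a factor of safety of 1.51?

FS = c_u·L_a·R / (W·d), so c_u = FS·W·d / (L_a·R).
c_u = 1.51·211·3.98 / (8.90·8.9) = 1268.1 / 79.21 = 16.01 kPa

c_u = 16.0 kPa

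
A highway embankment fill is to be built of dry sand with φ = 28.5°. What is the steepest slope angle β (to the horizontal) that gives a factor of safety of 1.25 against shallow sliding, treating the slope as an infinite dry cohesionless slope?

For an infinite dry cohesionless slope FS = tanφ/tanβ, so tanβ = tanφ / FS.
tanβ = tan28.5° / 1.25 = 0.5430 / 1.25 = 0.4344
β = arctan(0.4344) = 23.48°

β = 23.5°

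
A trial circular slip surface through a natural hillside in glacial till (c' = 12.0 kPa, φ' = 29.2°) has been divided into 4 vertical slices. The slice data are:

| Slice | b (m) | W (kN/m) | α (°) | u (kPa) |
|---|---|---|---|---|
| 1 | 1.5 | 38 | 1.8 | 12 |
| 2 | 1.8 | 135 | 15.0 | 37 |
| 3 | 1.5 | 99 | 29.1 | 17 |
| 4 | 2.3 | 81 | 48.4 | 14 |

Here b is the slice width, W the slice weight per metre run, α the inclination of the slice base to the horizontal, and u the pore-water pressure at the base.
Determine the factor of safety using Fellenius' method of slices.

Ordinary method of slices: FS = Σ[c'·Δl_i + (W_i cosα_i − u_i·Δl_i)·tanφ'] / Σ W_i sinα_i, with Δl_i = b_i / cosα_i.
Slice 1: Δl = 1.5/cos1.8° = 1.501 m; N'_1 = 38·cos1.8° − 12·1.501 = 20.0; c'Δl = 18.01; W sinα = 1.2
Slice 2: Δl = 1.8/cos15.0° = 1.863 m; N'_2 = 135·cos15.0° − 37·1.863 = 61.5; c'Δl = 22.36; W sinα = 34.9
Slice 3: Δl = 1.5/cos29.1° = 1.717 m; N'_3 = 99·cos29.1° − 17·1.717 = 57.3; c'Δl = 20.60; W sinα = 48.1
Slice 4: Δl = 2.3/cos48.4° = 3.464 m; N'_4 = 81·cos48.4° − 14·3.464 = 5.3; c'Δl = 41.57; W sinα = 60.6
Σc'Δl = 102.5 kN/m; ΣN' = 144.0 kN/m; ΣW sinα = 144.9 kN/m
Resisting = 102.5 + 144.0·tan29.2° = 102.5 + 80.5 = 183.0 kN/m
FS = 183.0 / 144.9 = 1.264

FS = 1.26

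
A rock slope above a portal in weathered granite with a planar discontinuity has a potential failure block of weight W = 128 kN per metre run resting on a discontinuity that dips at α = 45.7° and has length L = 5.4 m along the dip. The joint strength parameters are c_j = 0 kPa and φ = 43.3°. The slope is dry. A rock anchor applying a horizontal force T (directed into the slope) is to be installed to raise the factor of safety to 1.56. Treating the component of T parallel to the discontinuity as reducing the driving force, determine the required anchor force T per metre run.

Resolving forces along and normal to the sliding plane, with the horizontal anchor force T adding T·sinα to the effective normal force and T·cosα acting up the plane against the driving force:
FS = [c_jL + (W cosα + T sinα) tanφ] / [W sinα − T cosα]
Without the anchor: N' = 89.4 kN/m, driving T_d = 91.6 kN/m, resisting R = 0·5.4 + 89.4·tan43.3° = 84.2 kN/m, FS = 0.92.
Setting FS = 1.56 and solving for T:
1.56·(91.6 − T cos45.7°) = 84.2 + T sin45.7°·tan43.3°
T·(sin45.7°·tan43.3° + 1.56·cos45.7°) = 1.56·91.6 − 84.2
T·(0.7157·0.9424 + 1.56·0.6984) = 142.9 − 84.2 = 58.7
T·1.7640 = 58.7
T = 33.3 kN/m

T = 33 kN/m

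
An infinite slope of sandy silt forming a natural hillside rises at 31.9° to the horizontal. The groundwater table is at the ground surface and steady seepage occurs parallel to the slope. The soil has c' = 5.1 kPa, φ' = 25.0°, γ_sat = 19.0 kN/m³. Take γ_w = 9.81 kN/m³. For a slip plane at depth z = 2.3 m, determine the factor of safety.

FS = 0.62

With seepage parallel to the slope and the water table at the surface, the effective normal stress on the slip plane uses the buoyant unit weight γ' = γ_sat − γ_w while the driving shear stress uses γ_sat:
FS = [c' + γ' z cos²β tanφ'] / [γ_sat z sinβ cosβ]
γ' = 19.0 − 9.81 = 9.19 kN/m³
Numerator = 5.1 + 9.19·2.3·cos²31.9°·tan25.0° = 5.1 + 9.19·2.3·0.7208·0.4663 = 12.204 kPa
Denominator = 19.0·2.3·sin31.9°·cos31.9° = 19.0·2.3·0.5284·0.8490 = 19.605 kPa
FS = 12.204 / 19.605 = 0.622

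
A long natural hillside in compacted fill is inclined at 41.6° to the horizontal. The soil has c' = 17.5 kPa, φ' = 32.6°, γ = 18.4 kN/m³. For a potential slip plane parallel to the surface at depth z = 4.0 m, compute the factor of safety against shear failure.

FS = 1.20

For an infinite slope with a slip plane parallel to the surface (no pore pressure): FS = [c' + γz cos²β tanφ'] / [γz sinβ cosβ].
γz = 18.4·4.0 = 73.60 kN/m²
Numerator = 17.5 + 73.60·cos²41.6°·tan32.6° = 17.5 + 73.60·0.5592·0.6395 = 43.821 kPa
Denominator = 73.60·sin41.6°·cos41.6° = 73.60·0.6639·0.7478 = 36.541 kPa
FS = 43.821 / 36.541 = 1.199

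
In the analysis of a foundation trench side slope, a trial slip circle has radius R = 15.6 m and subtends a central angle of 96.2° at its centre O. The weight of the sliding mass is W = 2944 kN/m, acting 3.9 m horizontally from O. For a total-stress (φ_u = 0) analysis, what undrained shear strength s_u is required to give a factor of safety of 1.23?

FS = s_u·L_a·R / (W·d), so s_u = FS·W·d / (L_a·R).
Arc length L_a = R·θ = 15.6·(96.2°·π/180) = 15.6·1.6790 = 26.19 m
s_u = 1.23·2944·3.9 / (26.19·15.6) = 14122.4 / 408.60 = 34.56 kPa

s_u = 34.6 kPa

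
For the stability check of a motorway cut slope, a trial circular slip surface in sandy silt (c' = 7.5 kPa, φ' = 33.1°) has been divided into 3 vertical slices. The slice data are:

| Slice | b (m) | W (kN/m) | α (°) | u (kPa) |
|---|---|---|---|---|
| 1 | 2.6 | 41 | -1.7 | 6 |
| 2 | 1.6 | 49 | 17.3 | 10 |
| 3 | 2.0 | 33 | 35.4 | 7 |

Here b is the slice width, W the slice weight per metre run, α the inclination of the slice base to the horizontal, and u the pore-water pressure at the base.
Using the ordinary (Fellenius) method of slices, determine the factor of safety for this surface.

Ordinary method of slices: FS = Σ[c'·Δl_i + (W_i cosα_i − u_i·Δl_i)·tanφ'] / Σ W_i sinα_i, with Δl_i = b_i / cosα_i.
Slice 1: Δl = 2.6/cos(-1.7°) = 2.601 m; N'_1 = 41·cos(-1.7°) − 6·2.601 = 25.4; c'Δl = 19.51; W sinα = -1.2
Slice 2: Δl = 1.6/cos17.3° = 1.676 m; N'_2 = 49·cos17.3° − 10·1.676 = 30.0; c'Δl = 12.57; W sinα = 14.6
Slice 3: Δl = 2.0/cos35.4° = 2.454 m; N'_3 = 33·cos35.4° − 7·2.454 = 9.7; c'Δl = 18.40; W sinα = 19.1
Σc'Δl = 50.5 kN/m; ΣN' = 65.1 kN/m; ΣW sinα = 32.5 kN/m
Resisting = 50.5 + 65.1·tan33.1° = 50.5 + 42.5 = 92.9 kN/m
FS = 92.9 / 32.5 = 2.862

FS = 2.86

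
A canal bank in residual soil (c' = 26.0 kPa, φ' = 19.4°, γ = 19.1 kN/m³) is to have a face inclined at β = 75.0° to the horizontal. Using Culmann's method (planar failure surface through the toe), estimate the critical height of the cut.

Culmann's analysis gives the critical failure plane at α_cr = (β + φ')/2 = (75.0 + 19.4)/2 = 47.2°, and the critical height
H_c = (4c'/γ) · sinβ cosφ' / [1 − cos(β − φ')]
    = (4·26.0/19.1) · sin75.0°·cos19.4° / [1 − cos(55.6°)]
    = 5.445 · 0.9659·0.9432 / [1 − 0.5650]
    = 5.445 · 0.9111 / 0.4350
    = 11.40 m

H_c = 11.40 m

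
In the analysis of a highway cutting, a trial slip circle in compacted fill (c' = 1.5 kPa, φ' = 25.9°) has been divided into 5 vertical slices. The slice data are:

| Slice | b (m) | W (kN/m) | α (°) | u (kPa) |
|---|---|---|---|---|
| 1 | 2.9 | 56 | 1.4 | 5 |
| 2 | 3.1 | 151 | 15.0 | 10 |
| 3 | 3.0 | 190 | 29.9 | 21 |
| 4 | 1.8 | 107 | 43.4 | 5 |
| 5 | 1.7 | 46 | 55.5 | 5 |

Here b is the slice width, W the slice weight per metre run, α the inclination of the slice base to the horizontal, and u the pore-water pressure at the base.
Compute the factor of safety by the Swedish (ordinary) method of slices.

Ordinary method of slices: FS = Σ[c'·Δl_i + (W_i cosα_i − u_i·Δl_i)·tanφ'] / Σ W_i sinα_i, with Δl_i = b_i / cosα_i.
Slice 1: Δl = 2.9/cos1.4° = 2.901 m; N'_1 = 56·cos1.4° − 5·2.901 = 41.5; c'Δl = 4.35; W sinα = 1.4
Slice 2: Δl = 3.1/cos15.0° = 3.209 m; N'_2 = 151·cos15.0° − 10·3.209 = 113.8; c'Δl = 4.81; W sinα = 39.1
Slice 3: Δl = 3.0/cos29.9° = 3.461 m; N'_3 = 190·cos29.9° − 21·3.461 = 92.0; c'Δl = 5.19; W sinα = 94.7
Slice 4: Δl = 1.8/cos43.4° = 2.477 m; N'_4 = 107·cos43.4° − 5·2.477 = 65.4; c'Δl = 3.72; W sinα = 73.5
Slice 5: Δl = 1.7/cos55.5° = 3.001 m; N'_5 = 46·cos55.5° − 5·3.001 = 11.0; c'Δl = 4.50; W sinα = 37.9
Σc'Δl = 22.6 kN/m; ΣN' = 323.7 kN/m; ΣW sinα = 246.6 kN/m
Resisting = 22.6 + 323.7·tan25.9° = 22.6 + 157.2 = 179.7 kN/m
FS = 179.7 / 246.6 = 0.729

FS = 0.73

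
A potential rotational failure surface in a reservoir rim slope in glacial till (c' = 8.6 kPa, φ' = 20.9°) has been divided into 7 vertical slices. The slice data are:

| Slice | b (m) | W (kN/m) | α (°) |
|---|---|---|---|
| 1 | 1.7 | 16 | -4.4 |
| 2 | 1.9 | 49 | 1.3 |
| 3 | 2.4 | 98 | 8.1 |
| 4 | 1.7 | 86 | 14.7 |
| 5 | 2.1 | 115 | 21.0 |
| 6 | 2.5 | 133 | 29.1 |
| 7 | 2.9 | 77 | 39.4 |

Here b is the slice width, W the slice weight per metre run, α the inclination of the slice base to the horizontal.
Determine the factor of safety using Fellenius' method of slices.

FS = 1.81

Ordinary method of slices: FS = Σ[c'·Δl_i + (W_i cosα_i)·tanφ'] / Σ W_i sinα_i, with Δl_i = b_i / cosα_i.
Slice 1: Δl = 1.7/cos(-4.4°) = 1.705 m; N'_1 = 16·cos(-4.4°) = 16.0; c'Δl = 14.66; W sinα = -1.2
Slice 2: Δl = 1.9/cos1.3° = 1.900 m; N'_2 = 49·cos1.3° = 49.0; c'Δl = 16.34; W sinα = 1.1
Slice 3: Δl = 2.4/cos8.1° = 2.424 m; N'_3 = 98·cos8.1° = 97.0; c'Δl = 20.85; W sinα = 13.8
Slice 4: Δl = 1.7/cos14.7° = 1.758 m; N'_4 = 86·cos14.7° = 83.2; c'Δl = 15.11; W sinα = 21.8
Slice 5: Δl = 2.1/cos21.0° = 2.249 m; N'_5 = 115·cos21.0° = 107.4; c'Δl = 19.34; W sinα = 41.2
Slice 6: Δl = 2.5/cos29.1° = 2.861 m; N'_6 = 133·cos29.1° = 116.2; c'Δl = 24.61; W sinα = 64.7
Slice 7: Δl = 2.9/cos39.4° = 3.753 m; N'_7 = 77·cos39.4° = 59.5; c'Δl = 32.28; W sinα = 48.9
Σc'Δl = 143.2 kN/m; ΣN' = 528.2 kN/m; ΣW sinα = 190.3 kN/m
Resisting = 143.2 + 528.2·tan20.9° = 143.2 + 201.7 = 344.9 kN/m
FS = 344.9 / 190.3 = 1.813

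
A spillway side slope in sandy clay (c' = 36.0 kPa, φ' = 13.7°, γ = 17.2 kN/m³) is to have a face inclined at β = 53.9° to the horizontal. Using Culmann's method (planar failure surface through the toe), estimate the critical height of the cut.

Culmann's analysis gives the critical failure plane at α_cr = (β + φ')/2 = (53.9 + 13.7)/2 = 33.8°, and the critical height
H_c = (4c'/γ) · sinβ cosφ' / [1 − cos(β − φ')]
    = (4·36.0/17.2) · sin53.9°·cos13.7° / [1 − cos(40.2°)]
    = 8.372 · 0.8080·0.9715 / [1 − 0.7638]
    = 8.372 · 0.7850 / 0.2362
    = 27.82 m

H_c = 27.82 m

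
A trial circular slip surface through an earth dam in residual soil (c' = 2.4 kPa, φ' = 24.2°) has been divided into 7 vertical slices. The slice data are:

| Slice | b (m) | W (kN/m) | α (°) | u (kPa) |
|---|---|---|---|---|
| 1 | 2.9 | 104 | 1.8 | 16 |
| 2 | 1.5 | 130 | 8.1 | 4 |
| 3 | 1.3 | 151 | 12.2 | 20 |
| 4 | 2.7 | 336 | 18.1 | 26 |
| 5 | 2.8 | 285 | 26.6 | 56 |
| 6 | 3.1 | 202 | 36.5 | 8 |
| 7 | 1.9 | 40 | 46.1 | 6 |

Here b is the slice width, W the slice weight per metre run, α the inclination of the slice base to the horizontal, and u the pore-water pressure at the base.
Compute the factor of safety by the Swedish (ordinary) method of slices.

Ordinary method of slices: FS = Σ[c'·Δl_i + (W_i cosα_i − u_i·Δl_i)·tanφ'] / Σ W_i sinα_i, with Δl_i = b_i / cosα_i.
Slice 1: Δl = 2.9/cos1.8° = 2.901 m; N'_1 = 104·cos1.8° − 16·2.901 = 57.5; c'Δl = 6.96; W sinα = 3.3
Slice 2: Δl = 1.5/cos8.1° = 1.515 m; N'_2 = 130·cos8.1° − 4·1.515 = 122.6; c'Δl = 3.64; W sinα = 18.3
Slice 3: Δl = 1.3/cos12.2° = 1.330 m; N'_3 = 151·cos12.2° − 20·1.330 = 121.0; c'Δl = 3.19; W sinα = 31.9
Slice 4: Δl = 2.7/cos18.1° = 2.841 m; N'_4 = 336·cos18.1° − 26·2.841 = 245.5; c'Δl = 6.82; W sinα = 104.4
Slice 5: Δl = 2.8/cos26.6° = 3.131 m; N'_5 = 285·cos26.6° − 56·3.131 = 79.5; c'Δl = 7.52; W sinα = 127.6
Slice 6: Δl = 3.1/cos36.5° = 3.856 m; N'_6 = 202·cos36.5° − 8·3.856 = 131.5; c'Δl = 9.26; W sinα = 120.2
Slice 7: Δl = 1.9/cos46.1° = 2.740 m; N'_7 = 40·cos46.1° − 6·2.740 = 11.3; c'Δl = 6.58; W sinα = 28.8
Σc'Δl = 44.0 kN/m; ΣN' = 769.0 kN/m; ΣW sinα = 434.5 kN/m
Resisting = 44.0 + 769.0·tan24.2° = 44.0 + 345.6 = 389.5 kN/m
FS = 389.5 / 434.5 = 0.897

FS = 0.90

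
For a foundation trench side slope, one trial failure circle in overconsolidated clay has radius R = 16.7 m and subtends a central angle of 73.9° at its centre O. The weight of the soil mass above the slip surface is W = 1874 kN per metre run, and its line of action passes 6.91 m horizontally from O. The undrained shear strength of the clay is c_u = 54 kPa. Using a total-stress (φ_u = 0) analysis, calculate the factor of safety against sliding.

FS = 1.50

Taking moments about the centre O, the resisting moment is provided by the undrained shear strength acting along the arc:
Arc length L_a = R·θ = 16.7·(73.9°·π/180) = 16.7·1.2898 = 21.54 m
M_R = c_u·L_a·R = 54·21.54·16.7 = 19424.4 kN·m/m
M_D = W·d = 1874·6.91 = 12949.3 kN·m/m
FS = M_R / M_D = 19424.4 / 12949.3 = 1.500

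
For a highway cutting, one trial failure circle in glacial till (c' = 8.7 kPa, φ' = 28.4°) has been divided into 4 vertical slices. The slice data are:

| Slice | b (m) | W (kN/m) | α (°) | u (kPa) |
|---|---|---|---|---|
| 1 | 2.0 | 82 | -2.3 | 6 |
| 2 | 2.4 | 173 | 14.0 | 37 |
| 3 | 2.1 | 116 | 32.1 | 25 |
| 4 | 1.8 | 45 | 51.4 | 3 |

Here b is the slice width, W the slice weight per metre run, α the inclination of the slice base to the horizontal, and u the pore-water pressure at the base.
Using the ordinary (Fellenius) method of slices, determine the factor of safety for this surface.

Ordinary method of slices: FS = Σ[c'·Δl_i + (W_i cosα_i − u_i·Δl_i)·tanφ'] / Σ W_i sinα_i, with Δl_i = b_i / cosα_i.
Slice 1: Δl = 2.0/cos(-2.3°) = 2.002 m; N'_1 = 82·cos(-2.3°) − 6·2.002 = 69.9; c'Δl = 17.41; W sinα = -3.3
Slice 2: Δl = 2.4/cos14.0° = 2.473 m; N'_2 = 173·cos14.0° − 37·2.473 = 76.3; c'Δl = 21.52; W sinα = 41.9
Slice 3: Δl = 2.1/cos32.1° = 2.479 m; N'_3 = 116·cos32.1° − 25·2.479 = 36.3; c'Δl = 21.57; W sinα = 61.6
Slice 4: Δl = 1.8/cos51.4° = 2.885 m; N'_4 = 45·cos51.4° − 3·2.885 = 19.4; c'Δl = 25.10; W sinα = 35.2
Σc'Δl = 85.6 kN/m; ΣN' = 202.0 kN/m; ΣW sinα = 135.4 kN/m
Resisting = 85.6 + 202.0·tan28.4° = 85.6 + 109.2 = 194.8 kN/m
FS = 194.8 / 135.4 = 1.439

FS = 1.44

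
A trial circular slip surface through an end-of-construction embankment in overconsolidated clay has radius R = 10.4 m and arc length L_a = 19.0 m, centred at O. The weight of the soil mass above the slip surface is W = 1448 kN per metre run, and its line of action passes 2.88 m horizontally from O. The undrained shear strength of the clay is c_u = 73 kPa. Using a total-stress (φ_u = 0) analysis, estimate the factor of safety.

Taking moments about the centre O, the resisting moment is provided by the undrained shear strength acting along the arc:
M_R = c_u·L_a·R = 73·19.00·10.4 = 14424.8 kN·m/m
M_D = W·d = 1448·2.88 = 4170.2 kN·m/m
FS = M_R / M_D = 14424.8 / 4170.2 = 3.459

FS = 3.46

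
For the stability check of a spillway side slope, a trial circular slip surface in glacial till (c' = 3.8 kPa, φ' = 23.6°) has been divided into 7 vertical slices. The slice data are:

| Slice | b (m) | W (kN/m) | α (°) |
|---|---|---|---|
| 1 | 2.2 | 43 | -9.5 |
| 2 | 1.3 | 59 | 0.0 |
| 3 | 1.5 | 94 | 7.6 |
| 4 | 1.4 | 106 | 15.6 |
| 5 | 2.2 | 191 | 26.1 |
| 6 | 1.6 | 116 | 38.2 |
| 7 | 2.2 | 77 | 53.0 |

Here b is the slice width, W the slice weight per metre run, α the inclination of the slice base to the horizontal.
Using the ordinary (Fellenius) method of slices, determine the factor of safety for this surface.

Ordinary method of slices: FS = Σ[c'·Δl_i + (W_i cosα_i)·tanφ'] / Σ W_i sinα_i, with Δl_i = b_i / cosα_i.
Slice 1: Δl = 2.2/cos(-9.5°) = 2.231 m; N'_1 = 43·cos(-9.5°) = 42.4; c'Δl = 8.48; W sinα = -7.1
Slice 2: Δl = 1.3/cos0.0° = 1.300 m; N'_2 = 59·cos0.0° = 59.0; c'Δl = 4.94; W sinα = 0.0
Slice 3: Δl = 1.5/cos7.6° = 1.513 m; N'_3 = 94·cos7.6° = 93.2; c'Δl = 5.75; W sinα = 12.4
Slice 4: Δl = 1.4/cos15.6° = 1.454 m; N'_4 = 106·cos15.6° = 102.1; c'Δl = 5.52; W sinα = 28.5
Slice 5: Δl = 2.2/cos26.1° = 2.450 m; N'_5 = 191·cos26.1° = 171.5; c'Δl = 9.31; W sinα = 84.0
Slice 6: Δl = 1.6/cos38.2° = 2.036 m; N'_6 = 116·cos38.2° = 91.2; c'Δl = 7.74; W sinα = 71.7
Slice 7: Δl = 2.2/cos53.0° = 3.656 m; N'_7 = 77·cos53.0° = 46.3; c'Δl = 13.89; W sinα = 61.5
Σc'Δl = 55.6 kN/m; ΣN' = 605.7 kN/m; ΣW sinα = 251.1 kN/m
Resisting = 55.6 + 605.7·tan23.6° = 55.6 + 264.6 = 320.3 kN/m
FS = 320.3 / 251.1 = 1.275

FS = 1.28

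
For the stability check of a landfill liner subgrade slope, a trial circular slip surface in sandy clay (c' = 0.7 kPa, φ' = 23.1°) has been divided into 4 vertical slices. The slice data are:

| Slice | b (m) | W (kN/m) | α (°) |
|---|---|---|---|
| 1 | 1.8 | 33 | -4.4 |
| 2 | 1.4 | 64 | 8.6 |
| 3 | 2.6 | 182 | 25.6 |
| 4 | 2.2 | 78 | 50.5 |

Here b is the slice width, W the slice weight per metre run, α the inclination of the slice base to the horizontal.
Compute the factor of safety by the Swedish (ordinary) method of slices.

FS = 0.95

Ordinary method of slices: FS = Σ[c'·Δl_i + (W_i cosα_i)·tanφ'] / Σ W_i sinα_i, with Δl_i = b_i / cosα_i.
Slice 1: Δl = 1.8/cos(-4.4°) = 1.805 m; N'_1 = 33·cos(-4.4°) = 32.9; c'Δl = 1.26; W sinα = -2.5
Slice 2: Δl = 1.4/cos8.6° = 1.416 m; N'_2 = 64·cos8.6° = 63.3; c'Δl = 0.99; W sinα = 9.6
Slice 3: Δl = 2.6/cos25.6° = 2.883 m; N'_3 = 182·cos25.6° = 164.1; c'Δl = 2.02; W sinα = 78.6
Slice 4: Δl = 2.2/cos50.5° = 3.459 m; N'_4 = 78·cos50.5° = 49.6; c'Δl = 2.42; W sinα = 60.2
Σc'Δl = 6.7 kN/m; ΣN' = 309.9 kN/m; ΣW sinα = 145.9 kN/m
Resisting = 6.7 + 309.9·tan23.1° = 6.7 + 132.2 = 138.9 kN/m
FS = 138.9 / 145.9 = 0.952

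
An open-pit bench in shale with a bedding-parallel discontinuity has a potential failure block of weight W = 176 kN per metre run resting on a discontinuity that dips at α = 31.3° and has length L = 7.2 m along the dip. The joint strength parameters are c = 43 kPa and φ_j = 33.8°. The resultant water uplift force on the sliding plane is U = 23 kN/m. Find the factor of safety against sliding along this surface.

Resolving the block weight along and normal to the plane and applying the Mohr–Coulomb strength on the joint:
N' = W cosα − U = 176·cos31.3° − 23 = 127.4 kN/m
Driving force T = W sinα = 176·sin31.3° = 91.4 kN/m
Resisting force R = c·L + N'·tanφ_j = 43·7.2 + 127.4·tan33.8° = 309.6 + 85.3 = 394.9 kN/m
FS = R / T = 394.9 / 91.4 = 4.319

FS = 4.32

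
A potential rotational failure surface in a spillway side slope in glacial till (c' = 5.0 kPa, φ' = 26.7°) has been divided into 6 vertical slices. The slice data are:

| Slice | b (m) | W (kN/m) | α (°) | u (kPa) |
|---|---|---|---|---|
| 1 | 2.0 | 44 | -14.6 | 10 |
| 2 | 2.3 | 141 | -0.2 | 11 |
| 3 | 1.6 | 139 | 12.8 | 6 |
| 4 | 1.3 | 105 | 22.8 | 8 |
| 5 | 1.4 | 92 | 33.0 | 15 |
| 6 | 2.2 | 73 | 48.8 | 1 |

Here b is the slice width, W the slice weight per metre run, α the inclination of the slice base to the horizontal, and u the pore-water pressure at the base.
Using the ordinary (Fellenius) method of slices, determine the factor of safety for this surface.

Ordinary method of slices: FS = Σ[c'·Δl_i + (W_i cosα_i − u_i·Δl_i)·tanφ'] / Σ W_i sinα_i, with Δl_i = b_i / cosα_i.
Slice 1: Δl = 2.0/cos(-14.6°) = 2.067 m; N'_1 = 44·cos(-14.6°) − 10·2.067 = 21.9; c'Δl = 10.33; W sinα = -11.1
Slice 2: Δl = 2.3/cos(-0.2°) = 2.300 m; N'_2 = 141·cos(-0.2°) − 11·2.300 = 115.7; c'Δl = 11.50; W sinα = -0.5
Slice 3: Δl = 1.6/cos12.8° = 1.641 m; N'_3 = 139·cos12.8° − 6·1.641 = 125.7; c'Δl = 8.20; W sinα = 30.8
Slice 4: Δl = 1.3/cos22.8° = 1.410 m; N'_4 = 105·cos22.8° − 8·1.410 = 85.5; c'Δl = 7.05; W sinα = 40.7
Slice 5: Δl = 1.4/cos33.0° = 1.669 m; N'_5 = 92·cos33.0° − 15·1.669 = 52.1; c'Δl = 8.35; W sinα = 50.1
Slice 6: Δl = 2.2/cos48.8° = 3.340 m; N'_6 = 73·cos48.8° − 1·3.340 = 44.7; c'Δl = 16.70; W sinα = 54.9
Σc'Δl = 62.1 kN/m; ΣN' = 445.7 kN/m; ΣW sinα = 164.9 kN/m
Resisting = 62.1 + 445.7·tan26.7° = 62.1 + 224.2 = 286.3 kN/m
FS = 286.3 / 164.9 = 1.736

FS = 1.74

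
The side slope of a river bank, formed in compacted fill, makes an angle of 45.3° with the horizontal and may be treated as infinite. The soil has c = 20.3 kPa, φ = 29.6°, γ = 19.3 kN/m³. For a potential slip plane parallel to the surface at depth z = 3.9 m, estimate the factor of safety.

FS = 1.10

For an infinite slope with a slip plane parallel to the surface (no pore pressure): FS = [c + γz cos²β tanφ] / [γz sinβ cosβ].
γz = 19.3·3.9 = 75.27 kN/m²
Numerator = 20.3 + 75.27·cos²45.3°·tan29.6° = 20.3 + 75.27·0.4948·0.5681 = 41.456 kPa
Denominator = 75.27·sin45.3°·cos45.3° = 75.27·0.7108·0.7034 = 37.633 kPa
FS = 41.456 / 37.633 = 1.102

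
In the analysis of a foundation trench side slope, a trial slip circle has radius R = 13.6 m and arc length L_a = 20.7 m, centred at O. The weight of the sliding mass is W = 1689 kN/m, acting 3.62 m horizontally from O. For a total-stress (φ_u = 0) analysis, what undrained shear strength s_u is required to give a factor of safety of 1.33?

s_u = 28.9 kPa

FS = s_u·L_a·R / (W·d), so s_u = FS·W·d / (L_a·R).
s_u = 1.33·1689·3.62 / (20.70·13.6) = 8131.9 / 281.52 = 28.89 kPa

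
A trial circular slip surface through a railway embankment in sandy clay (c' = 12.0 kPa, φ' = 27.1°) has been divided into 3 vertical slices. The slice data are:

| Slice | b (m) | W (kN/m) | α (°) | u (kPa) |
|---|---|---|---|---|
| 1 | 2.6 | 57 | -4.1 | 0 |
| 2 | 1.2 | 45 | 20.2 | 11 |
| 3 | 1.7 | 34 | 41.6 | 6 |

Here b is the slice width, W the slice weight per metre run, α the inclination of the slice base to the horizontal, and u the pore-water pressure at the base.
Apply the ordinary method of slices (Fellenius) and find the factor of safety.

FS = 3.63

Ordinary method of slices: FS = Σ[c'·Δl_i + (W_i cosα_i − u_i·Δl_i)·tanφ'] / Σ W_i sinα_i, with Δl_i = b_i / cosα_i.
Slice 1: Δl = 2.6/cos(-4.1°) = 2.607 m; N'_1 = 57·cos(-4.1°) − 0·2.607 = 56.9; c'Δl = 31.28; W sinα = -4.1
Slice 2: Δl = 1.2/cos20.2° = 1.279 m; N'_2 = 45·cos20.2° − 11·1.279 = 28.2; c'Δl = 15.34; W sinα = 15.5
Slice 3: Δl = 1.7/cos41.6° = 2.273 m; N'_3 = 34·cos41.6° − 6·2.273 = 11.8; c'Δl = 27.28; W sinα = 22.6
Σc'Δl = 73.9 kN/m; ΣN' = 96.8 kN/m; ΣW sinα = 34.0 kN/m
Resisting = 73.9 + 96.8·tan27.1° = 73.9 + 49.5 = 123.4 kN/m
FS = 123.4 / 34.0 = 3.627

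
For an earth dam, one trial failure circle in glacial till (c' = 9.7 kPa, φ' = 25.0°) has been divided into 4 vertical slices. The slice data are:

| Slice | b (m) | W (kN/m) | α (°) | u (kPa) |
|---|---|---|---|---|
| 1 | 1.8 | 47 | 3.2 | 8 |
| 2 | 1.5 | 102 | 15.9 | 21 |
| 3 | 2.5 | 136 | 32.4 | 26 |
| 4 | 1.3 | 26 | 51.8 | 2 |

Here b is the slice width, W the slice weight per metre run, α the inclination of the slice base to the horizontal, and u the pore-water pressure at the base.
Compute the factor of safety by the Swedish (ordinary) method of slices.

FS = 1.22

Ordinary method of slices: FS = Σ[c'·Δl_i + (W_i cosα_i − u_i·Δl_i)·tanφ'] / Σ W_i sinα_i, with Δl_i = b_i / cosα_i.
Slice 1: Δl = 1.8/cos3.2° = 1.803 m; N'_1 = 47·cos3.2° − 8·1.803 = 32.5; c'Δl = 17.49; W sinα = 2.6
Slice 2: Δl = 1.5/cos15.9° = 1.560 m; N'_2 = 102·cos15.9° − 21·1.560 = 65.3; c'Δl = 15.13; W sinα = 27.9
Slice 3: Δl = 2.5/cos32.4° = 2.961 m; N'_3 = 136·cos32.4° − 26·2.961 = 37.8; c'Δl = 28.72; W sinα = 72.9
Slice 4: Δl = 1.3/cos51.8° = 2.102 m; N'_4 = 26·cos51.8° − 2·2.102 = 11.9; c'Δl = 20.39; W sinα = 20.4
Σc'Δl = 81.7 kN/m; ΣN' = 147.6 kN/m; ΣW sinα = 123.9 kN/m
Resisting = 81.7 + 147.6·tan25.0° = 81.7 + 68.8 = 150.5 kN/m
FS = 150.5 / 123.9 = 1.215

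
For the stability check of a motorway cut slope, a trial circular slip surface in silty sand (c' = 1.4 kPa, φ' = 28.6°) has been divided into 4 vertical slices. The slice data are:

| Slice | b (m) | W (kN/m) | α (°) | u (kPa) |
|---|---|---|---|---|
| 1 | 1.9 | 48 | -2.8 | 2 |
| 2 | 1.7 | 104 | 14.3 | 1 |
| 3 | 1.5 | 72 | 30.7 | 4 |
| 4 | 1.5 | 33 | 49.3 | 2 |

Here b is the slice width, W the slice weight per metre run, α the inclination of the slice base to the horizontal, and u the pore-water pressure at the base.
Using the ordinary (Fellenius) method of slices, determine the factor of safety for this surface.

FS = 1.50

Ordinary method of slices: FS = Σ[c'·Δl_i + (W_i cosα_i − u_i·Δl_i)·tanφ'] / Σ W_i sinα_i, with Δl_i = b_i / cosα_i.
Slice 1: Δl = 1.9/cos(-2.8°) = 1.902 m; N'_1 = 48·cos(-2.8°) − 2·1.902 = 44.1; c'Δl = 2.66; W sinα = -2.3
Slice 2: Δl = 1.7/cos14.3° = 1.754 m; N'_2 = 104·cos14.3° − 1·1.754 = 99.0; c'Δl = 2.46; W sinα = 25.7
Slice 3: Δl = 1.5/cos30.7° = 1.744 m; N'_3 = 72·cos30.7° − 4·1.744 = 54.9; c'Δl = 2.44; W sinα = 36.8
Slice 4: Δl = 1.5/cos49.3° = 2.300 m; N'_4 = 33·cos49.3° − 2·2.300 = 16.9; c'Δl = 3.22; W sinα = 25.0
Σc'Δl = 10.8 kN/m; ΣN' = 215.0 kN/m; ΣW sinα = 85.1 kN/m
Resisting = 10.8 + 215.0·tan28.6° = 10.8 + 117.2 = 128.0 kN/m
FS = 128.0 / 85.1 = 1.504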